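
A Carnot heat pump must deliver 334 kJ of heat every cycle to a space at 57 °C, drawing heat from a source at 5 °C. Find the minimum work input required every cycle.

T_H = 57 °C → 57 + 273.15 = 330.15 K.
T_C = 5 °C → 5 + 273.15 = 278.15 K.
For a reversible heat pump, COP_HP = T_H/(T_H − T_C) = 330.15/52.00 = 6.3490.
W = Q_H/COP_HP = 334/6.3490 = 52.6 kJ.

W_in ≈ 52.6 kJ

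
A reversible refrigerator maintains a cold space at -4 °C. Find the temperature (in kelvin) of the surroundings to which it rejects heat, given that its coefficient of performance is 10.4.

T_H ≈ 295.0 K

T_C = -4 °C → -4 + 273.15 = 269.15 K.
COP_R = T_C/(T_H − T_C) ⇒ T_H = T_C·(1 + 1/COP_R) = 269.15 × (1 + 1/10.4) = 295.0 K.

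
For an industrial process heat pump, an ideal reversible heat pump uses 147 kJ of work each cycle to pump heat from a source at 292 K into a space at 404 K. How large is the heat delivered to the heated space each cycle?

Q_H ≈ 530.2 kJ

The Carnot heat-pump COP is COP_HP = T_H/(T_H − T_C) = 404.00/112.00 = 3.6071.
Q_H = COP_HP · W = 3.6071 × 147 = 530.2 kJ.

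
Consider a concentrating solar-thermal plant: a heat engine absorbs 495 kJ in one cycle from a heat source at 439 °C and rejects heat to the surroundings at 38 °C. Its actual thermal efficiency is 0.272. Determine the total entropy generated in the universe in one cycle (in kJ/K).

T_H = 439 °C → 439 + 273.15 = 712.15 K.
T_C = 38 °C → 38 + 273.15 = 311.15 K.
W = η·Q_H = 0.272 × 495 = 134.6 kJ, so Q_C = Q_H − W = 360.4 kJ.
The hot reservoir loses entropy Q_H/T_H = 495/712.15 = 0.6951 kJ/K; the cold reservoir gains Q_C/T_C = 360.4/311.15 = 1.158 kJ/K.
ΔS_univ = −Q_H/T_H + Q_C/T_C = 0.463 kJ/K (> 0, since η = 0.272 < η_Carnot = 0.563).

ΔS_univ ≈ 0.463 kJ/K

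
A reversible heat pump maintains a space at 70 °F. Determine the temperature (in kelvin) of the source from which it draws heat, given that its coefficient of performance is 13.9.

T_C ≈ 273.1 K

T_H = 70 °F → (70 − 32) × 5/9 = 21.11 °C = 294.26 K.
COP_HP = T_H/(T_H − T_C) ⇒ T_C = T_H·(COP_HP − 1)/COP_HP = 294.26 × (13.9 − 1)/13.9 = 273.1 K.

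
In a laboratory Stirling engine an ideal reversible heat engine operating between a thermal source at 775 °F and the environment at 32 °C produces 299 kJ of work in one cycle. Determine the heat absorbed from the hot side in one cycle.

Q_H ≈ 539 kJ

T_H = 775 °F → (775 − 32) × 5/9 = 412.78 °C = 685.93 K.
T_C = 32 °C → 32 + 273.15 = 305.15 K.
η_rev = 1 − T_C/T_H = 1 − 305.15/685.93 = 0.5551.
Q_H = W/η = 299/0.5551 = 539 kJ.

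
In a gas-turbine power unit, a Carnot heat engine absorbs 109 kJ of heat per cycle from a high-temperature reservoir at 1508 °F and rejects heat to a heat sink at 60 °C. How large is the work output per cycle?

T_H = 1508 °F → (1508 − 32) × 5/9 = 820.00 °C = 1093.15 K.
T_C = 60 °C → 60 + 273.15 = 333.15 K.
η_rev = 1 − T_C/T_H = 1 − 333.15/1093.15 = 0.6952.
W = η·Q_H = 0.6952 × 109 = 75.8 kJ.

W ≈ 75.8 kJ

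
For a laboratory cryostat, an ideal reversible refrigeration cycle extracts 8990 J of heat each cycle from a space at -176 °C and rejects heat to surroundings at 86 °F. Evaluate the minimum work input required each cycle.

W_in ≈ 19100 J

T_H = 86 °F → (86 − 32) × 5/9 = 30.00 °C = 303.15 K.
T_C = -176 °C → -176 + 273.15 = 97.15 K.
Carnot COP: COP_R = T_C/(T_H − T_C) = 97.15/206.00 = 0.4716.
W = Q_C/COP_R = 8990/0.4716 = 19100 J.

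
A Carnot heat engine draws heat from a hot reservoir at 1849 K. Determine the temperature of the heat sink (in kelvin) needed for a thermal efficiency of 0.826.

T_C ≈ 322 K

From η = 1 − T_C/T_H, T_C = T_H·(1 − η) = 1849.00 × (1 − 0.826) = 322 K.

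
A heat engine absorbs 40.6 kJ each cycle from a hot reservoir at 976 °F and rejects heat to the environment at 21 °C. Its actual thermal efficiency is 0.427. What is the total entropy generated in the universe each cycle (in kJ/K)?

ΔS_univ ≈ 0.0282 kJ/K

T_H = 976 °F → (976 − 32) × 5/9 = 524.44 °C = 797.59 K.
T_C = 21 °C → 21 + 273.15 = 294.15 K.
W = η·Q_H = 0.427 × 40.6 = 17.34 kJ, so Q_C = Q_H − W = 23.26 kJ.
Reservoir entropy changes: ΔS_H = −Q_H/T_H = −40.6/797.59 = -0.05090 kJ/K and ΔS_C = +Q_C/T_C = 23.26/294.15 = 0.07909 kJ/K.
ΔS_univ = −Q_H/T_H + Q_C/T_C = 0.0282 kJ/K (> 0, since η = 0.427 < η_Carnot = 0.631).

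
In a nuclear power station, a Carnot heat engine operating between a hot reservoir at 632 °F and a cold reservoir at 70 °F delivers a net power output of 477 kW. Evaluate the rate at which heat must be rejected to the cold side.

Q̇_C ≈ 450 kW

T_H = 632 °F → (632 − 32) × 5/9 = 333.33 °C = 606.48 K.
T_C = 70 °F → (70 − 32) × 5/9 = 21.11 °C = 294.26 K.
Since the cycle is reversible, η = 1 − T_C/T_H = 1 − 294.26/606.48 = 0.5148.
Since Q_C/Q_H = T_C/T_H and Q_H = W/η, Q_C = W·T_C/(T_H − T_C) = 477 × 294.26/312.22 = 450 kW.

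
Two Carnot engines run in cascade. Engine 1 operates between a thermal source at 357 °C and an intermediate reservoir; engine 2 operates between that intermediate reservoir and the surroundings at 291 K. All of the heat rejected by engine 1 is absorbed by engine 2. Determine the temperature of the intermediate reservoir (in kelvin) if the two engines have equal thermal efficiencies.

T_H = 357 °C → 357 + 273.15 = 630.15 K.
Equal efficiencies require 1 − T_m/T_H = 1 − T_C/T_m, i.e. T_m/T_H = T_C/T_m, so T_m = √(T_H·T_C) = √(630.15 × 291.00) = 428 K.

T_m ≈ 428 K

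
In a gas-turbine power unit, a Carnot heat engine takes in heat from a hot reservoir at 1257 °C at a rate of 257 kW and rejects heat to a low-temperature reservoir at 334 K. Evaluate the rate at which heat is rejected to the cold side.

T_H = 1257 °C → 1257 + 273.15 = 1530.15 K.
Carnot efficiency: η = 1 − T_C/T_H = 1 − 334.00/1530.15 = 0.7817.
For a reversible cycle Q_C/Q_H = T_C/T_H, so Q_C = 257 × 334.00/1530.15 = 56.1 kW.

Q̇_C ≈ 56.1 kW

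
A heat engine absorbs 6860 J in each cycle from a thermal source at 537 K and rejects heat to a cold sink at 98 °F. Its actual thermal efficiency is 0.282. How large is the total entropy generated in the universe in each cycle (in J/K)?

ΔS_univ ≈ 3.123 J/K

T_C = 98 °F → (98 − 32) × 5/9 = 36.67 °C = 309.82 K.
W = η·Q_H = 0.282 × 6860 = 1935 J, so Q_C = Q_H − W = 4925 J.
The hot reservoir loses entropy Q_H/T_H = 6860/537.00 = 12.77 J/K; the cold reservoir gains Q_C/T_C = 4925/309.82 = 15.90 J/K.
ΔS_univ = −Q_H/T_H + Q_C/T_C = 3.123 J/K (> 0, since η = 0.282 < η_Carnot = 0.423).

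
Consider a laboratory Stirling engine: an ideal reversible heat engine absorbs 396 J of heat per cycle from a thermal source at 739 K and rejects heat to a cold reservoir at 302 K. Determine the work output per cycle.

W ≈ 234 J

η_rev = 1 − T_C/T_H = 1 − 302.00/739.00 = 0.5913.
W = η·Q_H = 0.5913 × 396 = 234 J.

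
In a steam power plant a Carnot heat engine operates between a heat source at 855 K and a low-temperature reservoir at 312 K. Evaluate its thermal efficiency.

η ≈ 0.635

The Carnot efficiency is η = 1 − T_C/T_H = 1 − 312.00/855.00 = 0.635.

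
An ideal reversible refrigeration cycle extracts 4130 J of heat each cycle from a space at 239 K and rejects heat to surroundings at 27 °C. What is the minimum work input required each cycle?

W_in ≈ 1060 J

T_H = 27 °C → 27 + 273.15 = 300.15 K.
COP_R = T_C/(T_H − T_C) = 239.00/61.15 = 3.9084.
W = Q_C/COP_R = 4130/3.9084 = 1060 J.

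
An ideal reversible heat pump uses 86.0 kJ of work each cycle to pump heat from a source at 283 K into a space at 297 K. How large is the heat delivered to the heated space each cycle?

Reversible heating COP: COP_HP = T_H/(T_H − T_C) = 297.00/14.00 = 21.2143.
Q_H = COP_HP · W = 21.2143 × 86.0 = 1820 kJ.

Q_H ≈ 1820 kJ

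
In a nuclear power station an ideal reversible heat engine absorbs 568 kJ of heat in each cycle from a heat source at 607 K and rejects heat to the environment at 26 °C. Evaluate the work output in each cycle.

T_C = 26 °C → 26 + 273.15 = 299.15 K.
η_rev = 1 − T_C/T_H = 1 − 299.15/607.00 = 0.5072.
W = η·Q_H = 0.5072 × 568 = 288 kJ.

W ≈ 288 kJ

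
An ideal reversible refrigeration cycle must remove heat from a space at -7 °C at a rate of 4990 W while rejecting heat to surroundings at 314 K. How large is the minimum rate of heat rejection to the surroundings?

T_C = -7 °C → -7 + 273.15 = 266.15 K.
For a reversible cycle Q_H/Q_C = T_H/T_C, so Q_H = Q_C·T_H/T_C = 4990 × 314.00/266.15 = 5890 W.

Q̇_H ≈ 5890 W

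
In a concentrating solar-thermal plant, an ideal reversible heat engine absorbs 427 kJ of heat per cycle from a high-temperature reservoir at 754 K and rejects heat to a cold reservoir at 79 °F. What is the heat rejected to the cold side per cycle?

T_C = 79 °F → (79 − 32) × 5/9 = 26.11 °C = 299.26 K.
Since the cycle is reversible, η = 1 − T_C/T_H = 1 − 299.26/754.00 = 0.6031.
For a reversible cycle Q_C/Q_H = T_C/T_H, so Q_C = 427 × 299.26/754.00 = 169.5 kJ.

Q_C ≈ 169.5 kJ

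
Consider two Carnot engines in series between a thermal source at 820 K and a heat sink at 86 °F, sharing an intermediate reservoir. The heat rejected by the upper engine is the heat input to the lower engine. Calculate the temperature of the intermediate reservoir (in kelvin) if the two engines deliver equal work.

T_m ≈ 562 K

T_C = 86 °F → (86 − 32) × 5/9 = 30.00 °C = 303.15 K.
For reversible stages Q_m = Q_H·(T_m/T_H). Setting W₁ = Q_H(1 − T_m/T_H) equal to W₂ = Q_m(1 − T_C/T_m) = Q_H·(T_m − T_C)/T_H gives T_H − T_m = T_m − T_C, so T_m = (T_H + T_C)/2 = (820.00 + 303.15)/2 = 562 K.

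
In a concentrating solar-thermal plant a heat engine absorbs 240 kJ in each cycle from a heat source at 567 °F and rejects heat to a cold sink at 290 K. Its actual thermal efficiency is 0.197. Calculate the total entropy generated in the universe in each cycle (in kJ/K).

ΔS_univ ≈ 0.2438 kJ/K

T_H = 567 °F → (567 − 32) × 5/9 = 297.22 °C = 570.37 K.
W = η·Q_H = 0.197 × 240 = 47.28 kJ, so Q_C = Q_H − W = 192.7 kJ.
Reservoir entropy changes: ΔS_H = −Q_H/T_H = −240/570.37 = -0.4208 kJ/K and ΔS_C = +Q_C/T_C = 192.7/290.00 = 0.6646 kJ/K.
ΔS_univ = −Q_H/T_H + Q_C/T_C = 0.2438 kJ/K (> 0, since η = 0.197 < η_Carnot = 0.492).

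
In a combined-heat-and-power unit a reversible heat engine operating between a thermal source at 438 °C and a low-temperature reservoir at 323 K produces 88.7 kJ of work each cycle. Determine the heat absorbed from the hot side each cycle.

Q_H ≈ 162.5 kJ

T_H = 438 °C → 438 + 273.15 = 711.15 K.
Since the cycle is reversible, η = 1 − T_C/T_H = 1 − 323.00/711.15 = 0.5458.
Q_H = W/η = 88.7/0.5458 = 162.5 kJ.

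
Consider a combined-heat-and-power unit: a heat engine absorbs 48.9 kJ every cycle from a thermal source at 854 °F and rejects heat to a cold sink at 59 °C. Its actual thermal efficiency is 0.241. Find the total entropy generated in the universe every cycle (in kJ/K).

ΔS_univ ≈ 0.0447 kJ/K

T_H = 854 °F → (854 − 32) × 5/9 = 456.67 °C = 729.82 K.
T_C = 59 °C → 59 + 273.15 = 332.15 K.
W = η·Q_H = 0.241 × 48.9 = 11.78 kJ, so Q_C = Q_H − W = 37.12 kJ.
The hot reservoir loses entropy Q_H/T_H = 48.9/729.82 = 0.06700 kJ/K; the cold reservoir gains Q_C/T_C = 37.12/332.15 = 0.1117 kJ/K.
ΔS_univ = −Q_H/T_H + Q_C/T_C = 0.0447 kJ/K (> 0, since η = 0.241 < η_Carnot = 0.545).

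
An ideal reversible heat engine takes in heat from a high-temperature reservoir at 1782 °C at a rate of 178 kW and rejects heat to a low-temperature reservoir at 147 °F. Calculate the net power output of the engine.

T_H = 1782 °C → 1782 + 273.15 = 2055.15 K.
T_C = 147 °F → (147 − 32) × 5/9 = 63.89 °C = 337.04 K.
Since the cycle is reversible, η = 1 − T_C/T_H = 1 − 337.04/2055.15 = 0.8360.
W = η·Q_H = 0.8360 × 178 = 148.8 kW.

Ẇ ≈ 148.8 kW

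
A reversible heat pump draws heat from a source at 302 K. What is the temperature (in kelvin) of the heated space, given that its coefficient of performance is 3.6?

T_H ≈ 418 K

COP_HP = T_H/(T_H − T_C) ⇒ T_H = T_C·COP_HP/(COP_HP − 1) = 302.00 × 3.6/(3.6 − 1) = 418 K.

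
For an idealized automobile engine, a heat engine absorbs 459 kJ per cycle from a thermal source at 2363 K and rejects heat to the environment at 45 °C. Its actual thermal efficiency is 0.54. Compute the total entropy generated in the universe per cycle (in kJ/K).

T_C = 45 °C → 45 + 273.15 = 318.15 K.
W = η·Q_H = 0.54 × 459 = 247.9 kJ, so Q_C = Q_H − W = 211.1 kJ.
Entropy balance on the reservoirs: −Q_H/T_H = -0.1942 kJ/K, +Q_C/T_C = 0.6636 kJ/K.
ΔS_univ = −Q_H/T_H + Q_C/T_C = 0.4694 kJ/K (> 0, since η = 0.54 < η_Carnot = 0.865).

ΔS_univ ≈ 0.4694 kJ/K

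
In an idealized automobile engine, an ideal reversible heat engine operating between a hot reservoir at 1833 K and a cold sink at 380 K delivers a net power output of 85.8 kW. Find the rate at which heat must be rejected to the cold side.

η_rev = 1 − T_C/T_H = 1 − 380.00/1833.00 = 0.7927.
Since Q_C/Q_H = T_C/T_H and Q_H = W/η, Q_C = W·T_C/(T_H − T_C) = 85.8 × 380.00/1453.00 = 22.4 kW.

Q̇_C ≈ 22.4 kW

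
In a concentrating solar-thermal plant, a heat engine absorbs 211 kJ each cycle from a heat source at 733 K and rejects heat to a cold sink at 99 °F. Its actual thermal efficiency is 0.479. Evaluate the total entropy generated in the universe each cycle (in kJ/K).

ΔS_univ ≈ 0.0663 kJ/K

T_C = 99 °F → (99 − 32) × 5/9 = 37.22 °C = 310.37 K.
W = η·Q_H = 0.479 × 211 = 101.1 kJ, so Q_C = Q_H − W = 109.9 kJ.
The hot reservoir loses entropy Q_H/T_H = 211/733.00 = 0.2879 kJ/K; the cold reservoir gains Q_C/T_C = 109.9/310.37 = 0.3542 kJ/K.
ΔS_univ = −Q_H/T_H + Q_C/T_C = 0.0663 kJ/K (> 0, since η = 0.479 < η_Carnot = 0.577).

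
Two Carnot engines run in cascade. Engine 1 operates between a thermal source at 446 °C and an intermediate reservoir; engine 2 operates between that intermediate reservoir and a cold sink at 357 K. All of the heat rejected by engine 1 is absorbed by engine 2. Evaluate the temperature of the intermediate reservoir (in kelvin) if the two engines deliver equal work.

T_m ≈ 538.1 K

T_H = 446 °C → 446 + 273.15 = 719.15 K.
For reversible stages Q_m = Q_H·(T_m/T_H). Setting W₁ = Q_H(1 − T_m/T_H) equal to W₂ = Q_m(1 − T_C/T_m) = Q_H·(T_m − T_C)/T_H gives T_H − T_m = T_m − T_C, so T_m = (T_H + T_C)/2 = (719.15 + 357.00)/2 = 538.1 K.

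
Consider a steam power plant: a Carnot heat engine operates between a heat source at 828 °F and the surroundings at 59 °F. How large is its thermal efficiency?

η ≈ 0.5972

T_H = 828 °F → (828 − 32) × 5/9 = 442.22 °C = 715.37 K.
T_C = 59 °F → (59 − 32) × 5/9 = 15.00 °C = 288.15 K.
η_rev = 1 − T_C/T_H = 1 − 288.15/715.37 = 0.5972.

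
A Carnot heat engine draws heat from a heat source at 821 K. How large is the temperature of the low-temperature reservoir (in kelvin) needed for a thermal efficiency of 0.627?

From η = 1 − T_C/T_H, T_C = T_H·(1 − η) = 821.00 × (1 − 0.627) = 306 K.

T_C ≈ 306 K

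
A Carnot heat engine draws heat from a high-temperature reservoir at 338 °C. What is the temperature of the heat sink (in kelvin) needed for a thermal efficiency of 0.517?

T_C ≈ 295.2 K

T_H = 338 °C → 338 + 273.15 = 611.15 K.
From η = 1 − T_C/T_H, T_C = T_H·(1 − η) = 611.15 × (1 − 0.517) = 295.2 K.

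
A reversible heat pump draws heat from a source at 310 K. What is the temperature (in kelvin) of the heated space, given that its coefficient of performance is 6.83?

COP_HP = T_H/(T_H − T_C) ⇒ T_H = T_C·COP_HP/(COP_HP − 1) = 310.00 × 6.83/(6.83 − 1) = 363 K.

T_H ≈ 363 K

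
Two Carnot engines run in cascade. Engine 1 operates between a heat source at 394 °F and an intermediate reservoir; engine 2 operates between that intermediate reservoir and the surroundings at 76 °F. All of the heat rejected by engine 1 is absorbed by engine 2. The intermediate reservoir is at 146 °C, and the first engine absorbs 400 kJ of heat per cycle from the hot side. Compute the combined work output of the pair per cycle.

T_H = 394 °F → (394 − 32) × 5/9 = 201.11 °C = 474.26 K.
T_C = 76 °F → (76 − 32) × 5/9 = 24.44 °C = 297.59 K.
Two reversible stages in series are equivalent to a single Carnot engine between T_H and T_C, so η_total = 1 − T_C/T_H = 1 − 297.59/474.26 = 0.3725.
W_total = η_total · Q_H = 0.3725 × 400 = 149 kJ.

W_total ≈ 149 kJ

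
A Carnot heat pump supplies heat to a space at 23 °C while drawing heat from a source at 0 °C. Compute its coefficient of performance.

T_H = 23 °C → 23 + 273.15 = 296.15 K.
T_C = 0 °C → 0 + 273.15 = 273.15 K.
Reversible heating COP: COP_HP = T_H/(T_H − T_C) = 296.15/(296.15 − 273.15) = 12.88.

COP_HP ≈ 12.88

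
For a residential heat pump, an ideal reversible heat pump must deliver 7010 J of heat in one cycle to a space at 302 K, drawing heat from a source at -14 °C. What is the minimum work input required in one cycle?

T_C = -14 °C → -14 + 273.15 = 259.15 K.
COP_HP = T_H/(T_H − T_C) = 302.00/42.85 = 7.0478.
W = Q_H/COP_HP = 7010/7.0478 = 995 J.

W_in ≈ 995 J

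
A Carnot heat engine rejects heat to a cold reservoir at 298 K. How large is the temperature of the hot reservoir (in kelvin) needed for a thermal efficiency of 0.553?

T_H ≈ 666.7 K

From η = 1 − T_C/T_H, solving for T_H gives T_H = T_C/(1 − η) = 298.00/(1 − 0.553) = 666.7 K.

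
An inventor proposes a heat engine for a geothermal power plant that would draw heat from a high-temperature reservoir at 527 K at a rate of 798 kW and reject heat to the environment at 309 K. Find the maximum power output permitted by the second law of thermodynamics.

By the Carnot theorem, η_max = 1 − T_C/T_H = 1 − 309.00/527.00 = 0.4137.
W_max = η_max · Q_H = 0.4137 × 798 = 330 kW.

Ẇ_max ≈ 330 kW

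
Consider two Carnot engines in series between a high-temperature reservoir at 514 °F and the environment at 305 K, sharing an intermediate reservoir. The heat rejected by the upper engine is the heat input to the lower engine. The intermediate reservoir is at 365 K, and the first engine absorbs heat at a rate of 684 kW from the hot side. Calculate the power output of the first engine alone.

Ẇ₁ ≈ 222 kW

T_H = 514 °F → (514 − 32) × 5/9 = 267.78 °C = 540.93 K.
First-stage efficiency η₁ = 1 − T_m/T_H = 1 − 365.00/540.93 = 0.3252.
W₁ = η₁·Q_H = 0.3252 × 684 = 222 kW.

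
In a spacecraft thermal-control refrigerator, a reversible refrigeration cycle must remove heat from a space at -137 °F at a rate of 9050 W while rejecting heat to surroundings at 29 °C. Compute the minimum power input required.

T_H = 29 °C → 29 + 273.15 = 302.15 K.
T_C = -137 °F → (-137 − 32) × 5/9 = -93.89 °C = 179.26 K.
COP_R = T_C/(T_H − T_C) = 179.26/122.89 = 1.4587.
W = Q_C/COP_R = 9050/1.4587 = 6204 W.

Ẇ_in ≈ 6204 W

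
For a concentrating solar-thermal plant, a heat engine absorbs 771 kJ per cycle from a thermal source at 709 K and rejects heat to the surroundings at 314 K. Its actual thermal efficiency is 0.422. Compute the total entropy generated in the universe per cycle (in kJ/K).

ΔS_univ ≈ 0.332 kJ/K

W = η·Q_H = 0.422 × 771 = 325.4 kJ, so Q_C = Q_H − W = 445.6 kJ.
Reservoir entropy changes: ΔS_H = −Q_H/T_H = −771/709.00 = -1.087 kJ/K and ΔS_C = +Q_C/T_C = 445.6/314.00 = 1.419 kJ/K.
ΔS_univ = −Q_H/T_H + Q_C/T_C = 0.332 kJ/K (> 0, since η = 0.422 < η_Carnot = 0.557).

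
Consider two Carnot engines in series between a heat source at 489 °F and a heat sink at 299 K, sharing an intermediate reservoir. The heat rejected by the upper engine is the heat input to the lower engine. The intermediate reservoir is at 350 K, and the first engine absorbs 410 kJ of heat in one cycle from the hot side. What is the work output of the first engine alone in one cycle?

T_H = 489 °F → (489 − 32) × 5/9 = 253.89 °C = 527.04 K.
First-stage efficiency η₁ = 1 − T_m/T_H = 1 − 350.00/527.04 = 0.3359.
W₁ = η₁·Q_H = 0.3359 × 410 = 138 kJ.

W₁ ≈ 138 kJ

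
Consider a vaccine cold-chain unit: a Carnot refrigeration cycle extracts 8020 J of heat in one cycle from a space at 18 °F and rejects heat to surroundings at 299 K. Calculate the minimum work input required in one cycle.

W_in ≈ 1020 J

T_C = 18 °F → (18 − 32) × 5/9 = -7.78 °C = 265.37 K.
COP_R = T_C/(T_H − T_C) = 265.37/33.63 = 7.8915.
W = Q_C/COP_R = 8020/7.8915 = 1020 J.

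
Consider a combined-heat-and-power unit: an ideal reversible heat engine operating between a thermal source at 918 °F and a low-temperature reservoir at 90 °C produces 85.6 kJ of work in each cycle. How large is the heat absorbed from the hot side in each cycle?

Q_H ≈ 163 kJ

T_H = 918 °F → (918 − 32) × 5/9 = 492.22 °C = 765.37 K.
T_C = 90 °C → 90 + 273.15 = 363.15 K.
The Carnot efficiency is η = 1 − T_C/T_H = 1 − 363.15/765.37 = 0.5255.
Q_H = W/η = 85.6/0.5255 = 163 kJ.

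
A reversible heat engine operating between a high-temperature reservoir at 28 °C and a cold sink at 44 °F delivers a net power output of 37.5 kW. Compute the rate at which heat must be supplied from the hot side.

T_H = 28 °C → 28 + 273.15 = 301.15 K.
T_C = 44 °F → (44 − 32) × 5/9 = 6.67 °C = 279.82 K.
η_rev = 1 − T_C/T_H = 1 − 279.82/301.15 = 0.0708.
Q_H = W/η = 37.5/0.0708 = 529.4 kW.

Q̇_H ≈ 529.4 kW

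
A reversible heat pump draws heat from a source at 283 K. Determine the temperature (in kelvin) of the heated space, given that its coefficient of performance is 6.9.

T_H ≈ 331 K

COP_HP = T_H/(T_H − T_C) ⇒ T_H = T_C·COP_HP/(COP_HP − 1) = 283.00 × 6.9/(6.9 − 1) = 331 K.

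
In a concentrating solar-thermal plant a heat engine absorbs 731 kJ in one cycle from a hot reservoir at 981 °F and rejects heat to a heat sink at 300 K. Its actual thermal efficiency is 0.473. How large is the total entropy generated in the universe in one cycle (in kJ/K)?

T_H = 981 °F → (981 − 32) × 5/9 = 527.22 °C = 800.37 K.
W = η·Q_H = 0.473 × 731 = 345.8 kJ, so Q_C = Q_H − W = 385.2 kJ.
Entropy balance on the reservoirs: −Q_H/T_H = -0.9133 kJ/K, +Q_C/T_C = 1.284 kJ/K.
ΔS_univ = −Q_H/T_H + Q_C/T_C = 0.371 kJ/K (> 0, since η = 0.473 < η_Carnot = 0.625).

ΔS_univ ≈ 0.371 kJ/K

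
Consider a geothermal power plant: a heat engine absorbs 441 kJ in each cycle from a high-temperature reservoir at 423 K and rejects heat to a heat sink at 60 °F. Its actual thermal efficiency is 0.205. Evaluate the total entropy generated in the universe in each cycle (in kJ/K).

T_C = 60 °F → (60 − 32) × 5/9 = 15.56 °C = 288.71 K.
W = η·Q_H = 0.205 × 441 = 90.41 kJ, so Q_C = Q_H − W = 350.6 kJ.
Reservoir entropy changes: ΔS_H = −Q_H/T_H = −441/423.00 = -1.043 kJ/K and ΔS_C = +Q_C/T_C = 350.6/288.71 = 1.214 kJ/K.
ΔS_univ = −Q_H/T_H + Q_C/T_C = 0.172 kJ/K (> 0, since η = 0.205 < η_Carnot = 0.317).

ΔS_univ ≈ 0.172 kJ/K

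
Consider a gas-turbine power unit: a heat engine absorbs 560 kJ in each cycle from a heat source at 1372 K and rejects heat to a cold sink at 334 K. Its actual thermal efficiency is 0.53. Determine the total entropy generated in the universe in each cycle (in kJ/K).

ΔS_univ ≈ 0.380 kJ/K

W = η·Q_H = 0.53 × 560 = 296.8 kJ, so Q_C = Q_H − W = 263.2 kJ.
Reservoir entropy changes: ΔS_H = −Q_H/T_H = −560/1372.00 = -0.4082 kJ/K and ΔS_C = +Q_C/T_C = 263.2/334.00 = 0.7880 kJ/K.
ΔS_univ = −Q_H/T_H + Q_C/T_C = 0.380 kJ/K (> 0, since η = 0.53 < η_Carnot = 0.757).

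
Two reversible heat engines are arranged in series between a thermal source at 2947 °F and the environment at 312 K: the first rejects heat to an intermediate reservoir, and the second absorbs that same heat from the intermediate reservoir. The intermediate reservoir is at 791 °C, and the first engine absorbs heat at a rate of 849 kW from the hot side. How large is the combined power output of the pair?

T_H = 2947 °F → (2947 − 32) × 5/9 = 1619.44 °C = 1892.59 K.
Two reversible stages in series are equivalent to a single Carnot engine between T_H and T_C, so η_total = 1 − T_C/T_H = 1 − 312.00/1892.59 = 0.8351.
W_total = η_total · Q_H = 0.8351 × 849 = 709 kW.

Ẇ_total ≈ 709 kW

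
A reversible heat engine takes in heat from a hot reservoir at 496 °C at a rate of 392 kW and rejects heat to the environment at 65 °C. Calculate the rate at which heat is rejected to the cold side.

Q̇_C ≈ 172 kW

T_H = 496 °C → 496 + 273.15 = 769.15 K.
T_C = 65 °C → 65 + 273.15 = 338.15 K.
The Carnot efficiency is η = 1 − T_C/T_H = 1 − 338.15/769.15 = 0.5604.
For a reversible cycle Q_C/Q_H = T_C/T_H, so Q_C = 392 × 338.15/769.15 = 172 kW.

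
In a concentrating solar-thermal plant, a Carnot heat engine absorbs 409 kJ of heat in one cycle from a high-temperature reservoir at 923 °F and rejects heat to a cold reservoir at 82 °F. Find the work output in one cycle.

W ≈ 249 kJ

T_H = 923 °F → (923 − 32) × 5/9 = 495.00 °C = 768.15 K.
T_C = 82 °F → (82 − 32) × 5/9 = 27.78 °C = 300.93 K.
For a reversible engine, η = 1 − T_C/T_H = 1 − 300.93/768.15 = 0.6082.
W = η·Q_H = 0.6082 × 409 = 249 kJ.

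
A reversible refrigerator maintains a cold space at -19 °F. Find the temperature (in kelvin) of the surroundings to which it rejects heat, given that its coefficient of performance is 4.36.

T_H ≈ 301 K

T_C = -19 °F → (-19 − 32) × 5/9 = -28.33 °C = 244.82 K.
COP_R = T_C/(T_H − T_C) ⇒ T_H = T_C·(1 + 1/COP_R) = 244.82 × (1 + 1/4.36) = 301 K.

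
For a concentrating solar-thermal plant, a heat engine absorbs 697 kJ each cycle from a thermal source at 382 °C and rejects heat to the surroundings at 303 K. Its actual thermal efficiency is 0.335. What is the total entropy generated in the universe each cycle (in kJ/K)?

ΔS_univ ≈ 0.466 kJ/K

T_H = 382 °C → 382 + 273.15 = 655.15 K.
W = η·Q_H = 0.335 × 697 = 233.5 kJ, so Q_C = Q_H − W = 463.5 kJ.
The hot reservoir loses entropy Q_H/T_H = 697/655.15 = 1.064 kJ/K; the cold reservoir gains Q_C/T_C = 463.5/303.00 = 1.530 kJ/K.
ΔS_univ = −Q_H/T_H + Q_C/T_C = 0.466 kJ/K (> 0, since η = 0.335 < η_Carnot = 0.538).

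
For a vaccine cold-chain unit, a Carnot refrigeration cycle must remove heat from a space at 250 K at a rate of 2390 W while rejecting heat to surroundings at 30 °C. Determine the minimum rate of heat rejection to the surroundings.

Q̇_H ≈ 2900 W

T_H = 30 °C → 30 + 273.15 = 303.15 K.
For a reversible cycle Q_H/Q_C = T_H/T_C, so Q_H = Q_C·T_H/T_C = 2390 × 303.15/250.00 = 2900 W.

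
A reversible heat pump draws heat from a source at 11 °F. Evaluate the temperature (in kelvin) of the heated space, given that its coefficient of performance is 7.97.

T_H ≈ 299 K

T_C = 11 °F → (11 − 32) × 5/9 = -11.67 °C = 261.48 K.
COP_HP = T_H/(T_H − T_C) ⇒ T_H = T_C·COP_HP/(COP_HP − 1) = 261.48 × 7.97/(7.97 − 1) = 299 K.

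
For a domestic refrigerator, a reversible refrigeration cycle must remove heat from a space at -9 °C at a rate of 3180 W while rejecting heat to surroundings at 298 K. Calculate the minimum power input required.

T_C = -9 °C → -9 + 273.15 = 264.15 K.
The reversible coefficient of performance is COP_R = T_C/(T_H − T_C) = 264.15/33.85 = 7.8035.
W = Q_C/COP_R = 3180/7.8035 = 408 W.

Ẇ_in ≈ 408 W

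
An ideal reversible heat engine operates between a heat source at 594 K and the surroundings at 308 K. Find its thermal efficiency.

For a reversible engine, η = 1 − T_C/T_H = 1 − 308.00/594.00 = 0.481.

η ≈ 0.481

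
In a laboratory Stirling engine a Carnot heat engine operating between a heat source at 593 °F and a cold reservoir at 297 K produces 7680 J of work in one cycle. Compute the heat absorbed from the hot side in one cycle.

Q_H ≈ 15610 J

T_H = 593 °F → (593 − 32) × 5/9 = 311.67 °C = 584.82 K.
Since the cycle is reversible, η = 1 − T_C/T_H = 1 − 297.00/584.82 = 0.4921.
Q_H = W/η = 7680/0.4921 = 15610 J.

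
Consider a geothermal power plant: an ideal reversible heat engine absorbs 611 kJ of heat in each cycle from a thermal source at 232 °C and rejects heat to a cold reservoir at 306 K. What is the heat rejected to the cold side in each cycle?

Q_C ≈ 370.1 kJ

T_H = 232 °C → 232 + 273.15 = 505.15 K.
The Carnot efficiency is η = 1 − T_C/T_H = 1 − 306.00/505.15 = 0.3942.
For a reversible cycle Q_C/Q_H = T_C/T_H, so Q_C = 611 × 306.00/505.15 = 370.1 kJ.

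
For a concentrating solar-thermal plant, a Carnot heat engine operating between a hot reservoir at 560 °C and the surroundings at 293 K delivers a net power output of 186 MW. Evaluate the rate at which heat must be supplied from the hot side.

Q̇_H ≈ 286.9 MW

T_H = 560 °C → 560 + 273.15 = 833.15 K.
η_rev = 1 − T_C/T_H = 1 − 293.00/833.15 = 0.6483.
Q_H = W/η = 186/0.6483 = 286.9 MW.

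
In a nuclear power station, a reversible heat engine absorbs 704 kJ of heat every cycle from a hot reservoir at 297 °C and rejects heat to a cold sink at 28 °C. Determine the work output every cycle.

T_H = 297 °C → 297 + 273.15 = 570.15 K.
T_C = 28 °C → 28 + 273.15 = 301.15 K.
Since the cycle is reversible, η = 1 − T_C/T_H = 1 − 301.15/570.15 = 0.4718.
W = η·Q_H = 0.4718 × 704 = 332.2 kJ.

W ≈ 332.2 kJ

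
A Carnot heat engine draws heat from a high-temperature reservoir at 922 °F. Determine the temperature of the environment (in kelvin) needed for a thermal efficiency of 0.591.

T_C ≈ 314 K

T_H = 922 °F → (922 − 32) × 5/9 = 494.44 °C = 767.59 K.
From η = 1 − T_C/T_H, T_C = T_H·(1 − η) = 767.59 × (1 − 0.591) = 314 K.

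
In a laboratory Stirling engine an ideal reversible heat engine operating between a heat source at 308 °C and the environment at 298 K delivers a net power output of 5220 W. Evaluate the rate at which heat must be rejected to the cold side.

Q̇_C ≈ 5490 W

T_H = 308 °C → 308 + 273.15 = 581.15 K.
Since the cycle is reversible, η = 1 − T_C/T_H = 1 − 298.00/581.15 = 0.4872.
Since Q_C/Q_H = T_C/T_H and Q_H = W/η, Q_C = W·T_C/(T_H − T_C) = 5220 × 298.00/283.15 = 5490 W.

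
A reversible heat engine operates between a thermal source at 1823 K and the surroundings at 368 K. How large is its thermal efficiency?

η_rev = 1 − T_C/T_H = 1 − 368.00/1823.00 = 0.7981.

η ≈ 0.7981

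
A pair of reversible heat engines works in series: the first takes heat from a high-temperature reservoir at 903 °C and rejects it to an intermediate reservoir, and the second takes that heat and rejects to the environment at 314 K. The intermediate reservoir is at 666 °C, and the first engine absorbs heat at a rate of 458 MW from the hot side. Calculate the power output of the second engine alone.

Ẇ₂ ≈ 243 MW

T_H = 903 °C → 903 + 273.15 = 1176.15 K.
T_m = 666 °C → 666 + 273.15 = 939.15 K.
Heat entering the second stage: Q_m = Q_H·(T_m/T_H) = 458 × 939.15/1176.15 = 366 MW.
Second-stage efficiency η₂ = 1 − T_C/T_m = 1 − 314.00/939.15 = 0.6657, so W₂ = η₂·Q_m = 243 MW.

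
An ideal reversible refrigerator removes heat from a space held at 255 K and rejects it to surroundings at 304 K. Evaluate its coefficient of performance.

COP_R ≈ 5.204

COP_R = T_C/(T_H − T_C) = 255.00/(304.00 − 255.00) = 5.204.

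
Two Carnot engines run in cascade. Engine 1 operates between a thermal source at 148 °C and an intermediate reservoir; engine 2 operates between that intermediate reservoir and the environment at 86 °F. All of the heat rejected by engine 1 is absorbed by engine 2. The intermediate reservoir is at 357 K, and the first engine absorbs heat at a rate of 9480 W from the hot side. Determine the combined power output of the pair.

T_H = 148 °C → 148 + 273.15 = 421.15 K.
T_C = 86 °F → (86 − 32) × 5/9 = 30.00 °C = 303.15 K.
Two reversible stages in series are equivalent to a single Carnot engine between T_H and T_C, so η_total = 1 − T_C/T_H = 1 − 303.15/421.15 = 0.2802.
W_total = η_total · Q_H = 0.2802 × 9480 = 2660 W.

Ẇ_total ≈ 2660 W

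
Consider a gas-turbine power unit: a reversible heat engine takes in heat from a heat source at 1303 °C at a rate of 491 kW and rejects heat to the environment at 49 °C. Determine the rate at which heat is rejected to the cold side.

Q̇_C ≈ 100 kW

T_H = 1303 °C → 1303 + 273.15 = 1576.15 K.
T_C = 49 °C → 49 + 273.15 = 322.15 K.
The Carnot efficiency is η = 1 − T_C/T_H = 1 − 322.15/1576.15 = 0.7956.
For a reversible cycle Q_C/Q_H = T_C/T_H, so Q_C = 491 × 322.15/1576.15 = 100 kW.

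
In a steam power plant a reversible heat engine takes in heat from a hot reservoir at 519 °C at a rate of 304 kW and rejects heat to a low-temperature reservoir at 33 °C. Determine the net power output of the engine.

T_H = 519 °C → 519 + 273.15 = 792.15 K.
T_C = 33 °C → 33 + 273.15 = 306.15 K.
The Carnot efficiency is η = 1 − T_C/T_H = 1 − 306.15/792.15 = 0.6135.
W = η·Q_H = 0.6135 × 304 = 186.5 kW.

Ẇ ≈ 186.5 kW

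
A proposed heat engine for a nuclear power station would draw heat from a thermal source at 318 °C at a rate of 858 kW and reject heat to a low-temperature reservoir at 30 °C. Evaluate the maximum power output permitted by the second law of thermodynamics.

Ẇ_max ≈ 418 kW

T_H = 318 °C → 318 + 273.15 = 591.15 K.
T_C = 30 °C → 30 + 273.15 = 303.15 K.
By the Carnot theorem, η_max = 1 − T_C/T_H = 1 − 303.15/591.15 = 0.4872.
W_max = η_max · Q_H = 0.4872 × 858 = 418 kW.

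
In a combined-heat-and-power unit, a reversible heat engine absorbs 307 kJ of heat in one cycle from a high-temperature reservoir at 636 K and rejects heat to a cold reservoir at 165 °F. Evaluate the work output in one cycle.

W ≈ 139.5 kJ

T_C = 165 °F → (165 − 32) × 5/9 = 73.89 °C = 347.04 K.
For a reversible engine, η = 1 − T_C/T_H = 1 − 347.04/636.00 = 0.4543.
W = η·Q_H = 0.4543 × 307 = 139.5 kJ.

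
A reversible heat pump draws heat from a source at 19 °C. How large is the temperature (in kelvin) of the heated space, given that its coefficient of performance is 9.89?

T_C = 19 °C → 19 + 273.15 = 292.15 K.
COP_HP = T_H/(T_H − T_C) ⇒ T_H = T_C·COP_HP/(COP_HP − 1) = 292.15 × 9.89/(9.89 − 1) = 325.0 K.

T_H ≈ 325.0 K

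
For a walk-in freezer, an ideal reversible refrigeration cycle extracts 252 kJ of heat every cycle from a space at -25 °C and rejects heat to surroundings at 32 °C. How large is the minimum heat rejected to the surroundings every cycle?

T_H = 32 °C → 32 + 273.15 = 305.15 K.
T_C = -25 °C → -25 + 273.15 = 248.15 K.
For a reversible cycle Q_H/Q_C = T_H/T_C, so Q_H = Q_C·T_H/T_C = 252 × 305.15/248.15 = 310 kJ.

Q_H ≈ 310 kJ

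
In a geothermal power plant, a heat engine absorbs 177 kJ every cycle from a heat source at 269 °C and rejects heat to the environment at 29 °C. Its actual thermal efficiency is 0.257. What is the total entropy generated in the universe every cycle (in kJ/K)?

T_H = 269 °C → 269 + 273.15 = 542.15 K.
T_C = 29 °C → 29 + 273.15 = 302.15 K.
W = η·Q_H = 0.257 × 177 = 45.49 kJ, so Q_C = Q_H − W = 131.5 kJ.
Entropy balance on the reservoirs: −Q_H/T_H = -0.3265 kJ/K, +Q_C/T_C = 0.4353 kJ/K.
ΔS_univ = −Q_H/T_H + Q_C/T_C = 0.109 kJ/K (> 0, since η = 0.257 < η_Carnot = 0.443).

ΔS_univ ≈ 0.109 kJ/K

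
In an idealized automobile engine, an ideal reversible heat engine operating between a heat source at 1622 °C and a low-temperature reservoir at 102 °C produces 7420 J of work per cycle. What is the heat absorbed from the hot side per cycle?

Q_H ≈ 9251 J

T_H = 1622 °C → 1622 + 273.15 = 1895.15 K.
T_C = 102 °C → 102 + 273.15 = 375.15 K.
η_rev = 1 − T_C/T_H = 1 − 375.15/1895.15 = 0.8020.
Q_H = W/η = 7420/0.8020 = 9251 J.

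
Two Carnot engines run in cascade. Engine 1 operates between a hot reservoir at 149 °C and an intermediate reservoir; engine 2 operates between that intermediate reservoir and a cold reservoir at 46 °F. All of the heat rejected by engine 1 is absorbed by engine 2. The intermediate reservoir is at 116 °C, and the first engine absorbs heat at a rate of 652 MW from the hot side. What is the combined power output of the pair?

T_H = 149 °C → 149 + 273.15 = 422.15 K.
T_C = 46 °F → (46 − 32) × 5/9 = 7.78 °C = 280.93 K.
Two reversible stages in series are equivalent to a single Carnot engine between T_H and T_C, so η_total = 1 − T_C/T_H = 1 − 280.93/422.15 = 0.3345.
W_total = η_total · Q_H = 0.3345 × 652 = 218 MW.

Ẇ_total ≈ 218 MW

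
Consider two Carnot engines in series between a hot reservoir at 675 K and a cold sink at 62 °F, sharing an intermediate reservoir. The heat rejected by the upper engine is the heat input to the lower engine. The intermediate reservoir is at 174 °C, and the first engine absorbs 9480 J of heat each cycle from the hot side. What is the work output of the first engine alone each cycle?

T_C = 62 °F → (62 − 32) × 5/9 = 16.67 °C = 289.82 K.
T_m = 174 °C → 174 + 273.15 = 447.15 K.
First-stage efficiency η₁ = 1 − T_m/T_H = 1 − 447.15/675.00 = 0.3376.
W₁ = η₁·Q_H = 0.3376 × 9480 = 3200 J.

W₁ ≈ 3200 J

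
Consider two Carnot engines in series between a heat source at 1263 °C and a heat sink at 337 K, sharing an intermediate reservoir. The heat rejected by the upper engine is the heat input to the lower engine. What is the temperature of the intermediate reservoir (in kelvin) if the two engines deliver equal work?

T_m ≈ 937 K

T_H = 1263 °C → 1263 + 273.15 = 1536.15 K.
For reversible stages Q_m = Q_H·(T_m/T_H). Setting W₁ = Q_H(1 − T_m/T_H) equal to W₂ = Q_m(1 − T_C/T_m) = Q_H·(T_m − T_C)/T_H gives T_H − T_m = T_m − T_C, so T_m = (T_H + T_C)/2 = (1536.15 + 337.00)/2 = 937 K.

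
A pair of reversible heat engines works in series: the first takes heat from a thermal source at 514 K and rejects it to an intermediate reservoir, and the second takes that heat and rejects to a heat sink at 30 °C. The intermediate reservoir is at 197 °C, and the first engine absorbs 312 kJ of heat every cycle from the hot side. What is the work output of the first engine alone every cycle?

W₁ ≈ 26.6 kJ

T_C = 30 °C → 30 + 273.15 = 303.15 K.
T_m = 197 °C → 197 + 273.15 = 470.15 K.
First-stage efficiency η₁ = 1 − T_m/T_H = 1 − 470.15/514.00 = 0.0853.
W₁ = η₁·Q_H = 0.0853 × 312 = 26.6 kJ.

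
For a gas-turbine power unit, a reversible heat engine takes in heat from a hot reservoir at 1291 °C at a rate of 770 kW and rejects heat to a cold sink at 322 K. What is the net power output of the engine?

Ẇ ≈ 611 kW

T_H = 1291 °C → 1291 + 273.15 = 1564.15 K.
For a reversible engine, η = 1 − T_C/T_H = 1 − 322.00/1564.15 = 0.7941.
W = η·Q_H = 0.7941 × 770 = 611 kW.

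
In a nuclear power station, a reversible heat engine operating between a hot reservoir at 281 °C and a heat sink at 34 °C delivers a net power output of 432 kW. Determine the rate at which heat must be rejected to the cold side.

T_H = 281 °C → 281 + 273.15 = 554.15 K.
T_C = 34 °C → 34 + 273.15 = 307.15 K.
Since the cycle is reversible, η = 1 − T_C/T_H = 1 − 307.15/554.15 = 0.4457.
Since Q_C/Q_H = T_C/T_H and Q_H = W/η, Q_C = W·T_C/(T_H − T_C) = 432 × 307.15/247.00 = 537.2 kW.

Q̇_C ≈ 537.2 kW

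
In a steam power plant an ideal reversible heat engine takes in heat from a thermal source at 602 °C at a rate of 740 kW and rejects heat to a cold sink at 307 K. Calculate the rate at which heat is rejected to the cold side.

Q̇_C ≈ 259.6 kW

T_H = 602 °C → 602 + 273.15 = 875.15 K.
Carnot efficiency: η = 1 − T_C/T_H = 1 − 307.00/875.15 = 0.6492.
For a reversible cycle Q_C/Q_H = T_C/T_H, so Q_C = 740 × 307.00/875.15 = 259.6 kW.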